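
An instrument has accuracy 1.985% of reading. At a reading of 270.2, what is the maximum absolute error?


Absolute error = (accuracy% / 100) * reading.
Error = (1.985 / 100) * 270.2
Error = 0.01985 * 270.2
Error = 5.3635

5.3635


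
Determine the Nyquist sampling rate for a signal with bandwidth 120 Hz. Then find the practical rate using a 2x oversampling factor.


By Nyquist theorem, fs_min = 2 * fmax.
fs_min = 2 * 120 = 240 Hz
Practical rate = 2 * fs_min = 2 * 240 = 480 Hz

fs_min = 240 Hz, fs_practical = 480 Hz


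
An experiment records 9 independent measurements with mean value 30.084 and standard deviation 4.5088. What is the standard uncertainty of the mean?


The standard uncertainty for Type A evaluation is u = s / sqrt(n).
u = 4.5088 / sqrt(9)
u = 4.5088 / 3.0
u = 1.5029

1.5029


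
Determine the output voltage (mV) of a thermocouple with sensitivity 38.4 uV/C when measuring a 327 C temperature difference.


The thermocouple output V = sensitivity * dT.
V = 38.4 uV/C * 327 C
V = 12556.8 uV
V = 12.557 mV

12.557 mV


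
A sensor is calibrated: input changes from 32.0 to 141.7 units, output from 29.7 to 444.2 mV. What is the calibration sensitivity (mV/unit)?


Sensitivity = (y2 - y1) / (x2 - x1).
S = (444.2 - 29.7) / (141.7 - 32.0)
S = 414.5 / 109.7
S = 3.7785 mV/unit

3.7785 mV/unit


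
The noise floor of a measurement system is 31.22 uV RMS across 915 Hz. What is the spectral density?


Noise spectral density = Vrms / sqrt(BW).
NSD = 31.22 / sqrt(915)
NSD = 31.22 / 30.249
NSD = 1.0321 uV/sqrt(Hz)

1.0321 uV/sqrt(Hz)


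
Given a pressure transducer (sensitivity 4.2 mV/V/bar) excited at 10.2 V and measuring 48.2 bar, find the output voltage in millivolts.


Output = sensitivity * Vex * P.
Vout = 4.2 * 10.2 * 48.2
Vout = 42.84 * 48.2
Vout = 2064.89 mV

2064.89 mV


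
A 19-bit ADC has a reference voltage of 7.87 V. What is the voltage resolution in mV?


The resolution (LSB) of an ADC is Vref / 2^n.
LSB = 7.87 / 2^19
LSB = 7.87 / 524288
LSB = 1.501e-05 V = 0.01501083 mV

0.01501083 mV


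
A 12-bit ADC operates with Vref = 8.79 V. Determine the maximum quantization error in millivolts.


The maximum quantization error is +/- LSB/2.
LSB = Vref / 2^n = 8.79 / 4096 = 0.002146 V
Max error = LSB / 2 = 0.002146 / 2 = 0.001073 V
Max error = 1.073 mV

1.073 mV


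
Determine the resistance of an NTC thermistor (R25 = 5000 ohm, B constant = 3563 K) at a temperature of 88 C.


NTC thermistor equation: Rt = R25 * exp(B * (1/T - 1/T25)).
T in Kelvin: 361.15 K, T25 = 298.15 K
1/T - 1/T25 = 1/361.15 - 1/298.15 = -0.00058508
B * (1/T - 1/T25) = 3563 * -0.00058508 = -2.0847
Rt = 5000 * exp(-2.0847) = 621.8 ohm

621.8 ohm


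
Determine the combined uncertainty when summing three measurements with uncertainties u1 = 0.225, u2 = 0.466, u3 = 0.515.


For a sum of independent quantities, uc = sqrt(u1^2 + u2^2 + u3^2).
uc = sqrt(0.225^2 + 0.466^2 + 0.515^2)
uc = sqrt(0.050625 + 0.217156 + 0.265225)
uc = 0.7301

0.7301


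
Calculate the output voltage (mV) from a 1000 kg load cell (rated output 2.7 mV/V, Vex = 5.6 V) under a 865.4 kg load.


Vout = rated_output * Vex * (load / capacity).
Vout = 2.7 * 5.6 * (865.4 / 1000)
Vout = 2.7 * 5.6 * 0.8654
Vout = 13.085 mV

13.085 mV


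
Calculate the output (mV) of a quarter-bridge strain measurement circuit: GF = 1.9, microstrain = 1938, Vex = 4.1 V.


Quarter bridge output: Vout = (GF * epsilon * Vex) / 4.
Vout = (1.9 * 1938e-6 * 4.1) / 4
Vout = 0.01509702 / 4 V
Vout = 0.00377425 V = 3.7743 mV

3.7743 mV


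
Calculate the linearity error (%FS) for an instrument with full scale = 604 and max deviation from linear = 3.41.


Linearity error = (max deviation / full scale) * 100%.
Linearity = (3.41 / 604) * 100
Linearity = 0.565 %FS

0.565 %FS


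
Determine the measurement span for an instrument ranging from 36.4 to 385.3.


Span = upper range - lower range.
Span = 385.3 - (36.4)
Span = 348.9

348.9


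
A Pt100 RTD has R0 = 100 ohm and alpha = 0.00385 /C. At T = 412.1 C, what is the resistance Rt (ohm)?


The RTD equation: Rt = R0 * (1 + alpha * T).
Rt = 100 * (1 + 0.00385 * 412.1)
Rt = 100 * (1 + 1.586585)
Rt = 100 * 2.586585
Rt = 258.659 ohm

258.659 ohm


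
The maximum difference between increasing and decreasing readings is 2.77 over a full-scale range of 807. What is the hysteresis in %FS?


Hysteresis = (max difference / full scale) * 100%.
H = (2.77 / 807) * 100
H = 0.343 %FS

0.343 %FS


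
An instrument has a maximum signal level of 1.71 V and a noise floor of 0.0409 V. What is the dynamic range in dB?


Dynamic range = 20 * log10(Vmax / Vnoise).
DR = 20 * log10(1.71 / 0.0409)
DR = 20 * log10(41.81)
DR = 32.43 dB

32.43 dB


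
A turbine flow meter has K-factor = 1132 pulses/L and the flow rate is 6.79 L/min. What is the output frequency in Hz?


Frequency = K * Q / 60 (converting L/min to L/s).
f = 1132 * 6.79 / 60
f = 7686.28 / 60
f = 128.1 Hz

128.1 Hz


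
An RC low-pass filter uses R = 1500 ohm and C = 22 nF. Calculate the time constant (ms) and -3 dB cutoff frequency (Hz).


Time constant: tau = R * C.
tau = 1500 * 2.20e-08 = 3.3e-05 s
tau = 0.033 ms
Cutoff frequency: fc = 1 / (2*pi*R*C).
fc = 1 / (2*pi*3.3e-05) = 4822.88 Hz

tau = 0.033 ms, fc = 4822.88 Hz


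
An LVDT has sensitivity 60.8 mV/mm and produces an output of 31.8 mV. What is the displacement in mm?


Displacement = Vout / sensitivity.
d = 31.8 / 60.8
d = 0.523 mm

0.523 mm


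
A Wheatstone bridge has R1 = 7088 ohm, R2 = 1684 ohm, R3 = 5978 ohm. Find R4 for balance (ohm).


At balance: R1*R4 = R2*R3, so R4 = R2*R3/R1.
R4 = 1684 * 5978 / 7088
R4 = 10066952 / 7088
R4 = 1420.28 ohm

1420.28 ohm


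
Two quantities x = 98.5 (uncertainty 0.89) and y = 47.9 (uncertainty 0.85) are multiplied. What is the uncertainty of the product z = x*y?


For a product z = x*y, the relative uncertainty is:
uz/z = sqrt((ux/x)^2 + (uy/y)^2)
Relative uncertainties: ux/x = 0.89/98.5 = 0.009036
uy/y = 0.85/47.9 = 0.017745
z = 98.5 * 47.9 = 4718.1
uz = 4718.1 * sqrt(0.009036^2 + 0.017745^2) = 93.954

93.954


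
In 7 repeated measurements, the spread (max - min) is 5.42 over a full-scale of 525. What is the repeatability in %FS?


Repeatability = (spread / full scale) * 100%.
R = (5.42 / 525) * 100
R = 1.032 %FS

1.032 %FS


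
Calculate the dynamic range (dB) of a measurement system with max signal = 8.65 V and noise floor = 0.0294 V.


Dynamic range = 20 * log10(Vmax / Vnoise).
DR = 20 * log10(8.65 / 0.0294)
DR = 20 * log10(294.22)
DR = 49.37 dB

49.37 dB


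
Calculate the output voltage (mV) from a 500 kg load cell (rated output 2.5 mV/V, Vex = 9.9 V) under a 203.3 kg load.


Vout = rated_output * Vex * (load / capacity).
Vout = 2.5 * 9.9 * (203.3 / 500)
Vout = 2.5 * 9.9 * 0.4066
Vout = 10.063 mV

10.063 mV


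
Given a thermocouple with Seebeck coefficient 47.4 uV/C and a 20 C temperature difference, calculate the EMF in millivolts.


The thermocouple output V = sensitivity * dT.
V = 47.4 uV/C * 20 C
V = 948.0 uV
V = 0.948 mV

0.948 mV


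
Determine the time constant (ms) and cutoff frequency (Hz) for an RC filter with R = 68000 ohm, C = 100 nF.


Time constant: tau = R * C.
tau = 68000 * 1.00e-07 = 0.0068 s
tau = 6.8 ms
Cutoff frequency: fc = 1 / (2*pi*R*C).
fc = 1 / (2*pi*0.0068) = 23.41 Hz

tau = 6.8 ms, fc = 23.41 Hz


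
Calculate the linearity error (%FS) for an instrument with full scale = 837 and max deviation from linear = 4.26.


Linearity error = (max deviation / full scale) * 100%.
Linearity = (4.26 / 837) * 100
Linearity = 0.509 %FS

0.509 %FS


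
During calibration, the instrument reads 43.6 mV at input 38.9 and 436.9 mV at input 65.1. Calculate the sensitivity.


Sensitivity = (y2 - y1) / (x2 - x1).
S = (436.9 - 43.6) / (65.1 - 38.9)
S = 393.3 / 26.2
S = 15.0115 mV/unit

15.0115 mV/unit


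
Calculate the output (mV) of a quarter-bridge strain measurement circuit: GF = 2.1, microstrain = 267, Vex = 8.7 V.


Quarter bridge output: Vout = (GF * epsilon * Vex) / 4.
Vout = (2.1 * 267e-6 * 8.7) / 4
Vout = 0.00487809 / 4 V
Vout = 0.00121952 V = 1.2195 mV

1.2195 mV


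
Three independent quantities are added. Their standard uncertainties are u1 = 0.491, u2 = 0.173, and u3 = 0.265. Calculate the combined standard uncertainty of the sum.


For a sum of independent quantities, uc = sqrt(u1^2 + u2^2 + u3^2).
uc = sqrt(0.491^2 + 0.173^2 + 0.265^2)
uc = sqrt(0.241081 + 0.029929 + 0.070225)
uc = 0.5842

0.5842


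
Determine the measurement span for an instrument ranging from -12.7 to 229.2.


Span = upper range - lower range.
Span = 229.2 - (-12.7)
Span = 241.9

241.9


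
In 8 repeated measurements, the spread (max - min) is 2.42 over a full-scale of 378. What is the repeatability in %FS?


Repeatability = (spread / full scale) * 100%.
R = (2.42 / 378) * 100
R = 0.64 %FS

0.64 %FS


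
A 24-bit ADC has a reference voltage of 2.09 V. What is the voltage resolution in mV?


The resolution (LSB) of an ADC is Vref / 2^n.
LSB = 2.09 / 2^24
LSB = 2.09 / 16777216
LSB = 1.2e-07 V = 0.00012457 mV

0.00012457 mV


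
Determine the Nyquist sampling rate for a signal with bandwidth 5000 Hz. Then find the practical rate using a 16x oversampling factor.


By Nyquist theorem, fs_min = 2 * fmax.
fs_min = 2 * 5000 = 10000 Hz
Practical rate = 16 * fs_min = 16 * 10000 = 160000 Hz

fs_min = 10000 Hz, fs_practical = 160000 Hz


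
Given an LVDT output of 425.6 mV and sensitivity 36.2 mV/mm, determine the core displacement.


Displacement = Vout / sensitivity.
d = 425.6 / 36.2
d = 11.757 mm

11.757 mm


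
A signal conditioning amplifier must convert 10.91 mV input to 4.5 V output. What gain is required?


Gain = Vout / Vin (converting to same units).
G = 4.5 V / 10.91 mV
G = 4500.0 mV / 10.91 mV
G = 412.47

412.47


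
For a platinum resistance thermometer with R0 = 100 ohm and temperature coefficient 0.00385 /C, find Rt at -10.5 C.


The RTD equation: Rt = R0 * (1 + alpha * T).
Rt = 100 * (1 + 0.00385 * -10.5)
Rt = 100 * (1 + -0.040425)
Rt = 100 * 0.959575
Rt = 95.957 ohm

95.957 ohm


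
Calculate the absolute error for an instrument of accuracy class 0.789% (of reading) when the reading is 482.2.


Absolute error = (accuracy% / 100) * reading.
Error = (0.789 / 100) * 482.2
Error = 0.00789 * 482.2
Error = 3.8046

3.8046


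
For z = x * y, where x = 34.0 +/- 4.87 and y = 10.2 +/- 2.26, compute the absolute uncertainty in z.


For a product z = x*y, the relative uncertainty is:
uz/z = sqrt((ux/x)^2 + (uy/y)^2)
Relative uncertainties: ux/x = 4.87/34.0 = 0.143235
uy/y = 2.26/10.2 = 0.221569
z = 34.0 * 10.2 = 346.8
uz = 346.8 * sqrt(0.143235^2 + 0.221569^2) = 91.498

91.498


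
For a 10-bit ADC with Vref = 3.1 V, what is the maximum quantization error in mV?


The maximum quantization error is +/- LSB/2.
LSB = Vref / 2^n = 3.1 / 1024 = 0.00302734 V
Max error = LSB / 2 = 0.00302734 / 2 = 0.00151367 V
Max error = 1.5137 mV

1.5137 mV


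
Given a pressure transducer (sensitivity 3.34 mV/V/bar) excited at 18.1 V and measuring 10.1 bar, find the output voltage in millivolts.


Output = sensitivity * Vex * P.
Vout = 3.34 * 18.1 * 10.1
Vout = 60.454 * 10.1
Vout = 610.59 mV

610.59 mV


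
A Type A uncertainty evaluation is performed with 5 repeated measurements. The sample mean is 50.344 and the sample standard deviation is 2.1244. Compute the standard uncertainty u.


The standard uncertainty for Type A evaluation is u = s / sqrt(n).
u = 2.1244 / sqrt(5)
u = 2.1244 / 2.2361
u = 0.9501

0.9501


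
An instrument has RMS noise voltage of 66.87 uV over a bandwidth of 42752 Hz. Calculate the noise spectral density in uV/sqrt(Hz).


Noise spectral density = Vrms / sqrt(BW).
NSD = 66.87 / sqrt(42752)
NSD = 66.87 / 206.7656
NSD = 0.3234 uV/sqrt(Hz)

0.3234 uV/sqrt(Hz)


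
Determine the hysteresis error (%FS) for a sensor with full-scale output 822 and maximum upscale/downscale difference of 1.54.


Hysteresis = (max difference / full scale) * 100%.
H = (1.54 / 822) * 100
H = 0.187 %FS

0.187 %FS


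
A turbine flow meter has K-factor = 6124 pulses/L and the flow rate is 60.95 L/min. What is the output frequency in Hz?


Frequency = K * Q / 60 (converting L/min to L/s).
f = 6124 * 60.95 / 60
f = 373257.8 / 60
f = 6220.96 Hz

6220.96 Hz


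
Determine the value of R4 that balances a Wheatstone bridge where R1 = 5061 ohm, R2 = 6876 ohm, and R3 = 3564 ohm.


At balance: R1*R4 = R2*R3, so R4 = R2*R3/R1.
R4 = 6876 * 3564 / 5061
R4 = 24506064 / 5061
R4 = 4842.14 ohm

4842.14 ohm


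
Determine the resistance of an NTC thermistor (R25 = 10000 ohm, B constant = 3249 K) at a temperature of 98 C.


NTC thermistor equation: Rt = R25 * exp(B * (1/T - 1/T25)).
T in Kelvin: 371.15 K, T25 = 298.15 K
1/T - 1/T25 = 1/371.15 - 1/298.15 = -0.00065969
B * (1/T - 1/T25) = 3249 * -0.00065969 = -2.1433
Rt = 10000 * exp(-2.1433) = 1172.6 ohm

1172.6 ohm


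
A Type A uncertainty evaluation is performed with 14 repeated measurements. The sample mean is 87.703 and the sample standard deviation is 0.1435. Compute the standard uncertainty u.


The standard uncertainty for Type A evaluation is u = s / sqrt(n).
u = 0.1435 / sqrt(14)
u = 0.1435 / 3.7417
u = 0.0384

0.0384


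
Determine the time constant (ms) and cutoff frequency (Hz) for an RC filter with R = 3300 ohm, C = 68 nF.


Time constant: tau = R * C.
tau = 3300 * 6.80e-08 = 0.0002244 s
tau = 0.2244 ms
Cutoff frequency: fc = 1 / (2*pi*R*C).
fc = 1 / (2*pi*0.0002244) = 709.25 Hz

tau = 0.2244 ms, fc = 709.25 Hz


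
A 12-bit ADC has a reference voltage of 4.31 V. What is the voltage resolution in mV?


The resolution (LSB) of an ADC is Vref / 2^n.
LSB = 4.31 / 2^12
LSB = 4.31 / 4096
LSB = 0.00105225 V = 1.05224609 mV

1.05224609 mV


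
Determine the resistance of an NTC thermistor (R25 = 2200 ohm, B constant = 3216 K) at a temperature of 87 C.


NTC thermistor equation: Rt = R25 * exp(B * (1/T - 1/T25)).
T in Kelvin: 360.15 K, T25 = 298.15 K
1/T - 1/T25 = 1/360.15 - 1/298.15 = -0.0005774
B * (1/T - 1/T25) = 3216 * -0.0005774 = -1.8569
Rt = 2200 * exp(-1.8569) = 343.5 ohm

343.5 ohm


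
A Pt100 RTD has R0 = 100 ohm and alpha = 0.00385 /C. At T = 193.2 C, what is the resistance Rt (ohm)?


The RTD equation: Rt = R0 * (1 + alpha * T).
Rt = 100 * (1 + 0.00385 * 193.2)
Rt = 100 * (1 + 0.74382)
Rt = 100 * 1.74382
Rt = 174.382 ohm

174.382 ohm


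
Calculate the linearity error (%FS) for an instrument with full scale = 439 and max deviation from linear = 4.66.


Linearity error = (max deviation / full scale) * 100%.
Linearity = (4.66 / 439) * 100
Linearity = 1.062 %FS

1.062 %FS


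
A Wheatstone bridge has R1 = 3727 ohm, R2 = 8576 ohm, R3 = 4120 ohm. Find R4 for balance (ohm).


At balance: R1*R4 = R2*R3, so R4 = R2*R3/R1.
R4 = 8576 * 4120 / 3727
R4 = 35333120 / 3727
R4 = 9480.31 ohm

9480.31 ohm


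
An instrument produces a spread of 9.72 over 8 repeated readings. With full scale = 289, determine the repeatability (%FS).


Repeatability = (spread / full scale) * 100%.
R = (9.72 / 289) * 100
R = 3.363 %FS

3.363 %FS


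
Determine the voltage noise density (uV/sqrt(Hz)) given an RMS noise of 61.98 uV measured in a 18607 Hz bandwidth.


Noise spectral density = Vrms / sqrt(BW).
NSD = 61.98 / sqrt(18607)
NSD = 61.98 / 136.4075
NSD = 0.4544 uV/sqrt(Hz)

0.4544 uV/sqrt(Hz)


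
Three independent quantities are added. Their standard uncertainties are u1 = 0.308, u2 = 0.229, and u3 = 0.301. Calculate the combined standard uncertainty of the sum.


For a sum of independent quantities, uc = sqrt(u1^2 + u2^2 + u3^2).
uc = sqrt(0.308^2 + 0.229^2 + 0.301^2)
uc = sqrt(0.094864 + 0.052441 + 0.090601)
uc = 0.4878

0.4878


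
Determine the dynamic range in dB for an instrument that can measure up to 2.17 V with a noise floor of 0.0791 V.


Dynamic range = 20 * log10(Vmax / Vnoise).
DR = 20 * log10(2.17 / 0.0791)
DR = 20 * log10(27.43)
DR = 28.77 dB

28.77 dB


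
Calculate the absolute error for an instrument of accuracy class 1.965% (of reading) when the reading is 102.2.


Absolute error = (accuracy% / 100) * reading.
Error = (1.965 / 100) * 102.2
Error = 0.01965 * 102.2
Error = 2.0082

2.0082


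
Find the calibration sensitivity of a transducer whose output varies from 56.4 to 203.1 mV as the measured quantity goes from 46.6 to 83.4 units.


Sensitivity = (y2 - y1) / (x2 - x1).
S = (203.1 - 56.4) / (83.4 - 46.6)
S = 146.7 / 36.8
S = 3.9864 mV/unit

3.9864 mV/unit


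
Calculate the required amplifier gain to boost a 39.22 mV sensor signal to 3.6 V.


Gain = Vout / Vin (converting to same units).
G = 3.6 V / 39.22 mV
G = 3600.0 mV / 39.22 mV
G = 91.79

91.79


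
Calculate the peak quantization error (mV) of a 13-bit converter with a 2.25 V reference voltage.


The maximum quantization error is +/- LSB/2.
LSB = Vref / 2^n = 2.25 / 8192 = 0.00027466 V
Max error = LSB / 2 = 0.00027466 / 2 = 0.00013733 V
Max error = 0.1373 mV

0.1373 mV


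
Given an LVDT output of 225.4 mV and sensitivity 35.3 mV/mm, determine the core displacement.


Displacement = Vout / sensitivity.
d = 225.4 / 35.3
d = 6.385 mm

6.385 mm


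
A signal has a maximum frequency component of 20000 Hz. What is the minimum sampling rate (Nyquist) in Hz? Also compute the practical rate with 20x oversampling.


By Nyquist theorem, fs_min = 2 * fmax.
fs_min = 2 * 20000 = 40000 Hz
Practical rate = 20 * fs_min = 20 * 40000 = 800000 Hz

fs_min = 40000 Hz, fs_practical = 800000 Hz


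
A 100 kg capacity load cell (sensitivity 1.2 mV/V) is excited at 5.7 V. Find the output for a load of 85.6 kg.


Vout = rated_output * Vex * (load / capacity).
Vout = 1.2 * 5.7 * (85.6 / 100)
Vout = 1.2 * 5.7 * 0.856
Vout = 5.855 mV

5.855 mV


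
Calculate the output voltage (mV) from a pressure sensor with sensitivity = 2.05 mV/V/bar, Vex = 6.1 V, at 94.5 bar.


Output = sensitivity * Vex * P.
Vout = 2.05 * 6.1 * 94.5
Vout = 12.505 * 94.5
Vout = 1181.72 mV

1181.72 mV


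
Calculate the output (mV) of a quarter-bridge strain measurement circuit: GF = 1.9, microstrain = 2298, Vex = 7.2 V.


Quarter bridge output: Vout = (GF * epsilon * Vex) / 4.
Vout = (1.9 * 2298e-6 * 7.2) / 4
Vout = 0.03143664 / 4 V
Vout = 0.00785916 V = 7.8592 mV

7.8592 mV


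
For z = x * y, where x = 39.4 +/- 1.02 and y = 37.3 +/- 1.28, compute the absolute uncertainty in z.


For a product z = x*y, the relative uncertainty is:
uz/z = sqrt((ux/x)^2 + (uy/y)^2)
Relative uncertainties: ux/x = 1.02/39.4 = 0.025888
uy/y = 1.28/37.3 = 0.034316
z = 39.4 * 37.3 = 1469.6
uz = 1469.6 * sqrt(0.025888^2 + 0.034316^2) = 63.173

63.173


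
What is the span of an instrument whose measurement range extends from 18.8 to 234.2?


Span = upper range - lower range.
Span = 234.2 - (18.8)
Span = 215.4

215.4


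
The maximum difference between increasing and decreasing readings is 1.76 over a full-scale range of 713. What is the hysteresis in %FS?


Hysteresis = (max difference / full scale) * 100%.
H = (1.76 / 713) * 100
H = 0.247 %FS

0.247 %FS


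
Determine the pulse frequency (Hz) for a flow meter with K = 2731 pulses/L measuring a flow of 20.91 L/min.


Frequency = K * Q / 60 (converting L/min to L/s).
f = 2731 * 20.91 / 60
f = 57105.21 / 60
f = 951.75 Hz

951.75 Hz


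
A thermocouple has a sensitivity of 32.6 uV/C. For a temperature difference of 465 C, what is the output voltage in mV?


The thermocouple output V = sensitivity * dT.
V = 32.6 uV/C * 465 C
V = 15159.0 uV
V = 15.159 mV

15.159 mV


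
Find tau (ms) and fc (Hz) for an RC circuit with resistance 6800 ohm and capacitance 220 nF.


Time constant: tau = R * C.
tau = 6800 * 2.20e-07 = 0.001496 s
tau = 1.496 ms
Cutoff frequency: fc = 1 / (2*pi*R*C).
fc = 1 / (2*pi*0.001496) = 106.39 Hz

tau = 1.496 ms, fc = 106.39 Hz


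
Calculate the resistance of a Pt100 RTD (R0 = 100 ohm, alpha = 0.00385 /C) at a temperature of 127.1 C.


The RTD equation: Rt = R0 * (1 + alpha * T).
Rt = 100 * (1 + 0.00385 * 127.1)
Rt = 100 * (1 + 0.489335)
Rt = 100 * 1.489335
Rt = 148.934 ohm

148.934 ohm


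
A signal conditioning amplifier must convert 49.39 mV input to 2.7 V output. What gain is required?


Gain = Vout / Vin (converting to same units).
G = 2.7 V / 49.39 mV
G = 2700.0 mV / 49.39 mV
G = 54.67

54.67


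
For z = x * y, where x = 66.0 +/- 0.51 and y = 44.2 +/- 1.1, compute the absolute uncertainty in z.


For a product z = x*y, the relative uncertainty is:
uz/z = sqrt((ux/x)^2 + (uy/y)^2)
Relative uncertainties: ux/x = 0.51/66.0 = 0.007727
uy/y = 1.1/44.2 = 0.024887
z = 66.0 * 44.2 = 2917.2
uz = 2917.2 * sqrt(0.007727^2 + 0.024887^2) = 76.019

76.019


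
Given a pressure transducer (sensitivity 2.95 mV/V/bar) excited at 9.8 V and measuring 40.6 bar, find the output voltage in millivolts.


Output = sensitivity * Vex * P.
Vout = 2.95 * 9.8 * 40.6
Vout = 28.91 * 40.6
Vout = 1173.75 mV

1173.75 mV


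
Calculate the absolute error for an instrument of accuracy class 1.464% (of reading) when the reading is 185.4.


Absolute error = (accuracy% / 100) * reading.
Error = (1.464 / 100) * 185.4
Error = 0.01464 * 185.4
Error = 2.7143

2.7143


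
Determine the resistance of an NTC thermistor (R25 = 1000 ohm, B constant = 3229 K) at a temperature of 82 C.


NTC thermistor equation: Rt = R25 * exp(B * (1/T - 1/T25)).
T in Kelvin: 355.15 K, T25 = 298.15 K
1/T - 1/T25 = 1/355.15 - 1/298.15 = -0.0005383
B * (1/T - 1/T25) = 3229 * -0.0005383 = -1.7382
Rt = 1000 * exp(-1.7382) = 175.8 ohm

175.8 ohm


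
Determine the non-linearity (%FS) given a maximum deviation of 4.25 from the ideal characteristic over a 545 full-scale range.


Linearity error = (max deviation / full scale) * 100%.
Linearity = (4.25 / 545) * 100
Linearity = 0.78 %FS

0.78 %FS


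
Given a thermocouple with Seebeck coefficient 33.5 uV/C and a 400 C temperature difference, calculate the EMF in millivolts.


The thermocouple output V = sensitivity * dT.
V = 33.5 uV/C * 400 C
V = 13400.0 uV
V = 13.4 mV

13.4 mV


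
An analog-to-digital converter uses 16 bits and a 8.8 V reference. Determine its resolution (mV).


The resolution (LSB) of an ADC is Vref / 2^n.
LSB = 8.8 / 2^16
LSB = 8.8 / 65536
LSB = 0.00013428 V = 0.13427734 mV

0.13427734 mV


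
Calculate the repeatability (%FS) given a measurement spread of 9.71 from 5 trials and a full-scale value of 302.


Repeatability = (spread / full scale) * 100%.
R = (9.71 / 302) * 100
R = 3.215 %FS

3.215 %FS


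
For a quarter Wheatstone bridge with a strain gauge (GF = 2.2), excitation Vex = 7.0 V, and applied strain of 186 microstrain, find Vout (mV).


Quarter bridge output: Vout = (GF * epsilon * Vex) / 4.
Vout = (2.2 * 186e-6 * 7.0) / 4
Vout = 0.0028644 / 4 V
Vout = 0.0007161 V = 0.7161 mV

0.7161 mV


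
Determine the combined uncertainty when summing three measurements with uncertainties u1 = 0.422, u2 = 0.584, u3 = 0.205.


For a sum of independent quantities, uc = sqrt(u1^2 + u2^2 + u3^2).
uc = sqrt(0.422^2 + 0.584^2 + 0.205^2)
uc = sqrt(0.178084 + 0.341056 + 0.042025)
uc = 0.7491

0.7491


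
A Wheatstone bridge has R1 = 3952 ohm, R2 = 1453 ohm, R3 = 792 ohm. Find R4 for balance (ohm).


At balance: R1*R4 = R2*R3, so R4 = R2*R3/R1.
R4 = 1453 * 792 / 3952
R4 = 1150776 / 3952
R4 = 291.19 ohm

291.19 ohm


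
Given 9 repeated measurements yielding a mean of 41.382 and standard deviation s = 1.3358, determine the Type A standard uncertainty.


The standard uncertainty for Type A evaluation is u = s / sqrt(n).
u = 1.3358 / sqrt(9)
u = 1.3358 / 3.0
u = 0.4453

0.4453


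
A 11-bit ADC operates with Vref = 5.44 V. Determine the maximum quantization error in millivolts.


The maximum quantization error is +/- LSB/2.
LSB = Vref / 2^n = 5.44 / 2048 = 0.00265625 V
Max error = LSB / 2 = 0.00265625 / 2 = 0.00132813 V
Max error = 1.3281 mV

1.3281 mV


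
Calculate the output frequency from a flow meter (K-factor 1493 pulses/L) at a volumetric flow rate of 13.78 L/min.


Frequency = K * Q / 60 (converting L/min to L/s).
f = 1493 * 13.78 / 60
f = 20573.54 / 60
f = 342.89 Hz

342.89 Hz


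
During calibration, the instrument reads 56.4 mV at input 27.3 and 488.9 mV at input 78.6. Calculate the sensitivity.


Sensitivity = (y2 - y1) / (x2 - x1).
S = (488.9 - 56.4) / (78.6 - 27.3)
S = 432.5 / 51.3
S = 8.4308 mV/unit

8.4308 mV/unit


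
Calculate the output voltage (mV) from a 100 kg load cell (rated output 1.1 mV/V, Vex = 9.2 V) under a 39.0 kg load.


Vout = rated_output * Vex * (load / capacity).
Vout = 1.1 * 9.2 * (39.0 / 100)
Vout = 1.1 * 9.2 * 0.39
Vout = 3.947 mV

3.947 mV


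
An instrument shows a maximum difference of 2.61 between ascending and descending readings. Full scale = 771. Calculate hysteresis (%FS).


Hysteresis = (max difference / full scale) * 100%.
H = (2.61 / 771) * 100
H = 0.339 %FS

0.339 %FS


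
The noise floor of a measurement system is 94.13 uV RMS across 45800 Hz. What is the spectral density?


Noise spectral density = Vrms / sqrt(BW).
NSD = 94.13 / sqrt(45800)
NSD = 94.13 / 214.0093
NSD = 0.4398 uV/sqrt(Hz)

0.4398 uV/sqrt(Hz)


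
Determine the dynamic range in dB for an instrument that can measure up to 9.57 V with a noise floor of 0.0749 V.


Dynamic range = 20 * log10(Vmax / Vnoise).
DR = 20 * log10(9.57 / 0.0749)
DR = 20 * log10(127.77)
DR = 42.13 dB

42.13 dB


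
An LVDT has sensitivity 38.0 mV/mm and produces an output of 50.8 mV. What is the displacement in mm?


Displacement = Vout / sensitivity.
d = 50.8 / 38.0
d = 1.337 mm

1.337 mm


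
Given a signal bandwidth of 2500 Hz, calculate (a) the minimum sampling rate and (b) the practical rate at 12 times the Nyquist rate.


By Nyquist theorem, fs_min = 2 * fmax.
fs_min = 2 * 2500 = 5000 Hz
Practical rate = 12 * fs_min = 12 * 5000 = 60000 Hz

fs_min = 5000 Hz, fs_practical = 60000 Hz


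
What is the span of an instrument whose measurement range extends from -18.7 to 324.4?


Span = upper range - lower range.
Span = 324.4 - (-18.7)
Span = 343.1

343.1


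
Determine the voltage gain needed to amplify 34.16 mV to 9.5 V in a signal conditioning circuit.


Gain = Vout / Vin (converting to same units).
G = 9.5 V / 34.16 mV
G = 9500.0 mV / 34.16 mV
G = 278.1

278.1


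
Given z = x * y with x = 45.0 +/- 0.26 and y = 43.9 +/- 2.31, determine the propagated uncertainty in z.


For a product z = x*y, the relative uncertainty is:
uz/z = sqrt((ux/x)^2 + (uy/y)^2)
Relative uncertainties: ux/x = 0.26/45.0 = 0.005778
uy/y = 2.31/43.9 = 0.05262
z = 45.0 * 43.9 = 1975.5
uz = 1975.5 * sqrt(0.005778^2 + 0.05262^2) = 104.575

104.575


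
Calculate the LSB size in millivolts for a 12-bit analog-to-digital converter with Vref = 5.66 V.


The resolution (LSB) of an ADC is Vref / 2^n.
LSB = 5.66 / 2^12
LSB = 5.66 / 4096
LSB = 0.00138184 V = 1.38183594 mV

1.38183594 mV


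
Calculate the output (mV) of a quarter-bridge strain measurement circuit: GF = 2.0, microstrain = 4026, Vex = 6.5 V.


Quarter bridge output: Vout = (GF * epsilon * Vex) / 4.
Vout = (2.0 * 4026e-6 * 6.5) / 4
Vout = 0.052338 / 4 V
Vout = 0.0130845 V = 13.0845 mV

13.0845 mV


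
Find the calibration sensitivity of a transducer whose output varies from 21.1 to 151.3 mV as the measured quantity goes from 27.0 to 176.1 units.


Sensitivity = (y2 - y1) / (x2 - x1).
S = (151.3 - 21.1) / (176.1 - 27.0)
S = 130.2 / 149.1
S = 0.8732 mV/unit

0.8732 mV/unit


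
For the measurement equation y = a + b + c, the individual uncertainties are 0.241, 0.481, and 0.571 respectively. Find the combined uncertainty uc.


For a sum of independent quantities, uc = sqrt(u1^2 + u2^2 + u3^2).
uc = sqrt(0.241^2 + 0.481^2 + 0.571^2)
uc = sqrt(0.058081 + 0.231361 + 0.326041)
uc = 0.7845

0.7845


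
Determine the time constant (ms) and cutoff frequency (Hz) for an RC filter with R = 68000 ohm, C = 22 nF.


Time constant: tau = R * C.
tau = 68000 * 2.20e-08 = 0.001496 s
tau = 1.496 ms
Cutoff frequency: fc = 1 / (2*pi*R*C).
fc = 1 / (2*pi*0.001496) = 106.39 Hz

tau = 1.496 ms, fc = 106.39 Hz


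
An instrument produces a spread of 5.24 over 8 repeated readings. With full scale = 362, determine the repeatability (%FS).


Repeatability = (spread / full scale) * 100%.
R = (5.24 / 362) * 100
R = 1.448 %FS

1.448 %FS


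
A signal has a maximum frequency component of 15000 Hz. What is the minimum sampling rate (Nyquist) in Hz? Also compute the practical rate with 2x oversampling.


By Nyquist theorem, fs_min = 2 * fmax.
fs_min = 2 * 15000 = 30000 Hz
Practical rate = 2 * fs_min = 2 * 30000 = 60000 Hz

fs_min = 30000 Hz, fs_practical = 60000 Hz


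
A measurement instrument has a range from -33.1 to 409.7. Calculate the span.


Span = upper range - lower range.
Span = 409.7 - (-33.1)
Span = 442.8

442.8


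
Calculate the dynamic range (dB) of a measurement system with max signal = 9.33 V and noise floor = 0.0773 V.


Dynamic range = 20 * log10(Vmax / Vnoise).
DR = 20 * log10(9.33 / 0.0773)
DR = 20 * log10(120.7)
DR = 41.63 dB

41.63 dB


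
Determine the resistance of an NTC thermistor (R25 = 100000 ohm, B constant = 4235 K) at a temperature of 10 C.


NTC thermistor equation: Rt = R25 * exp(B * (1/T - 1/T25)).
T in Kelvin: 283.15 K, T25 = 298.15 K
1/T - 1/T25 = 1/283.15 - 1/298.15 = 0.00017768
B * (1/T - 1/T25) = 4235 * 0.00017768 = 0.7525
Rt = 100000 * exp(0.7525) = 212225.1 ohm

212225.1 ohm


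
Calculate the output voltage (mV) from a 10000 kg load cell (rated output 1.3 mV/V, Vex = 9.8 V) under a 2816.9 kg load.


Vout = rated_output * Vex * (load / capacity).
Vout = 1.3 * 9.8 * (2816.9 / 10000)
Vout = 1.3 * 9.8 * 0.28169
Vout = 3.589 mV

3.589 mV


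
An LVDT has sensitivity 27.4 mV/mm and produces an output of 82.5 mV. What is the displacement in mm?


Displacement = Vout / sensitivity.
d = 82.5 / 27.4
d = 3.011 mm

3.011 mm


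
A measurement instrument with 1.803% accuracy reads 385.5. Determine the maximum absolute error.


Absolute error = (accuracy% / 100) * reading.
Error = (1.803 / 100) * 385.5
Error = 0.01803 * 385.5
Error = 6.9506

6.9506


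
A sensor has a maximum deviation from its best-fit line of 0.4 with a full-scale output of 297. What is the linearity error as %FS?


Linearity error = (max deviation / full scale) * 100%.
Linearity = (0.4 / 297) * 100
Linearity = 0.135 %FS

0.135 %FS


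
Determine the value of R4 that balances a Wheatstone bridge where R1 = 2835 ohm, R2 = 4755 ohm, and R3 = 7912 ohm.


At balance: R1*R4 = R2*R3, so R4 = R2*R3/R1.
R4 = 4755 * 7912 / 2835
R4 = 37621560 / 2835
R4 = 13270.39 ohm

13270.39 ohm


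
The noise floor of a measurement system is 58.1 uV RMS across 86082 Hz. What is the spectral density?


Noise spectral density = Vrms / sqrt(BW).
NSD = 58.1 / sqrt(86082)
NSD = 58.1 / 293.3973
NSD = 0.198 uV/sqrt(Hz)

0.198 uV/sqrt(Hz)


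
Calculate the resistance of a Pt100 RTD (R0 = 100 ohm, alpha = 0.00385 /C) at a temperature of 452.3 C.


The RTD equation: Rt = R0 * (1 + alpha * T).
Rt = 100 * (1 + 0.00385 * 452.3)
Rt = 100 * (1 + 1.741355)
Rt = 100 * 2.741355
Rt = 274.136 ohm

274.136 ohm


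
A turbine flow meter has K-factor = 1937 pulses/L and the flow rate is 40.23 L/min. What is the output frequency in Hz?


Frequency = K * Q / 60 (converting L/min to L/s).
f = 1937 * 40.23 / 60
f = 77925.51 / 60
f = 1298.76 Hz

1298.76 Hz


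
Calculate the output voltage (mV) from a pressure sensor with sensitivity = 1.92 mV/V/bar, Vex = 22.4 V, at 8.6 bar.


Output = sensitivity * Vex * P.
Vout = 1.92 * 22.4 * 8.6
Vout = 43.008 * 8.6
Vout = 369.87 mV

369.87 mV


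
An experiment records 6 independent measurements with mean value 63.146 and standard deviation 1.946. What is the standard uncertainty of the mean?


The standard uncertainty for Type A evaluation is u = s / sqrt(n).
u = 1.946 / sqrt(6)
u = 1.946 / 2.4495
u = 0.7945

0.7945


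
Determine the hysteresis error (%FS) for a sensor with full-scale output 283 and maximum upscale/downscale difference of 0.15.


Hysteresis = (max difference / full scale) * 100%.
H = (0.15 / 283) * 100
H = 0.053 %FS

0.053 %FS


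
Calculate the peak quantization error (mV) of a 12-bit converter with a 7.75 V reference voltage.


The maximum quantization error is +/- LSB/2.
LSB = Vref / 2^n = 7.75 / 4096 = 0.00189209 V
Max error = LSB / 2 = 0.00189209 / 2 = 0.00094604 V
Max error = 0.946 mV

0.946 mV


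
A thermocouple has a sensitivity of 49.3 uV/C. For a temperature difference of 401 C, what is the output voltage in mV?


The thermocouple output V = sensitivity * dT.
V = 49.3 uV/C * 401 C
V = 19769.3 uV
V = 19.769 mV

19.769 mV


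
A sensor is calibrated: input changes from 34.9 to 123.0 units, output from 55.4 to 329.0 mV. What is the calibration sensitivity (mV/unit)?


Sensitivity = (y2 - y1) / (x2 - x1).
S = (329.0 - 55.4) / (123.0 - 34.9)
S = 273.6 / 88.1
S = 3.1056 mV/unit

3.1056 mV/unit


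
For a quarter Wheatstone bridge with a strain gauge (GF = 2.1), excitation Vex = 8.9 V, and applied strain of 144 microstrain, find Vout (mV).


Quarter bridge output: Vout = (GF * epsilon * Vex) / 4.
Vout = (2.1 * 144e-6 * 8.9) / 4
Vout = 0.00269136 / 4 V
Vout = 0.00067284 V = 0.6728 mV

0.6728 mV


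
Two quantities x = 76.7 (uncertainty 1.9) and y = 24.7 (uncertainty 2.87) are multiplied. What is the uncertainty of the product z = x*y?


For a product z = x*y, the relative uncertainty is:
uz/z = sqrt((ux/x)^2 + (uy/y)^2)
Relative uncertainties: ux/x = 1.9/76.7 = 0.024772
uy/y = 2.87/24.7 = 0.116194
z = 76.7 * 24.7 = 1894.5
uz = 1894.5 * sqrt(0.024772^2 + 0.116194^2) = 225.076

225.076


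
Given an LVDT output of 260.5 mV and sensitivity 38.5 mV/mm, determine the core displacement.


Displacement = Vout / sensitivity.
d = 260.5 / 38.5
d = 6.766 mm

6.766 mm


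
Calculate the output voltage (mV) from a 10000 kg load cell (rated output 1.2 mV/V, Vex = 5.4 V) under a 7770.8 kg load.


Vout = rated_output * Vex * (load / capacity).
Vout = 1.2 * 5.4 * (7770.8 / 10000)
Vout = 1.2 * 5.4 * 0.77708
Vout = 5.035 mV

5.035 mV


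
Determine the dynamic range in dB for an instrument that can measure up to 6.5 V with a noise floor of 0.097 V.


Dynamic range = 20 * log10(Vmax / Vnoise).
DR = 20 * log10(6.5 / 0.097)
DR = 20 * log10(67.01)
DR = 36.52 dB

36.52 dB


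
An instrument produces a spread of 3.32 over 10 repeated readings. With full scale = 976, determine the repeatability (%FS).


Repeatability = (spread / full scale) * 100%.
R = (3.32 / 976) * 100
R = 0.34 %FS

0.34 %FS


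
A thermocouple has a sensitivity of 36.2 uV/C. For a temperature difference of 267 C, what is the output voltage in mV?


The thermocouple output V = sensitivity * dT.
V = 36.2 uV/C * 267 C
V = 9665.4 uV
V = 9.665 mV

9.665 mV


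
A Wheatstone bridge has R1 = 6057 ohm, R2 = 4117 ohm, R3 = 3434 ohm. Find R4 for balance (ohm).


At balance: R1*R4 = R2*R3, so R4 = R2*R3/R1.
R4 = 4117 * 3434 / 6057
R4 = 14137778 / 6057
R4 = 2334.12 ohm

2334.12 ohm


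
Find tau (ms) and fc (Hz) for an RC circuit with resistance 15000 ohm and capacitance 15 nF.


Time constant: tau = R * C.
tau = 15000 * 1.50e-08 = 0.000225 s
tau = 0.225 ms
Cutoff frequency: fc = 1 / (2*pi*R*C).
fc = 1 / (2*pi*0.000225) = 707.36 Hz

tau = 0.225 ms, fc = 707.36 Hz


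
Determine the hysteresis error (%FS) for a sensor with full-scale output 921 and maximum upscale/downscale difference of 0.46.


Hysteresis = (max difference / full scale) * 100%.
H = (0.46 / 921) * 100
H = 0.05 %FS

0.05 %FS


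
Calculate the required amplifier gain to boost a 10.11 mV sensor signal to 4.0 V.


Gain = Vout / Vin (converting to same units).
G = 4.0 V / 10.11 mV
G = 4000.0 mV / 10.11 mV
G = 395.65

395.65


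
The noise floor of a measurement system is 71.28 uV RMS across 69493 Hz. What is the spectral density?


Noise spectral density = Vrms / sqrt(BW).
NSD = 71.28 / sqrt(69493)
NSD = 71.28 / 263.6152
NSD = 0.2704 uV/sqrt(Hz)

0.2704 uV/sqrt(Hz)


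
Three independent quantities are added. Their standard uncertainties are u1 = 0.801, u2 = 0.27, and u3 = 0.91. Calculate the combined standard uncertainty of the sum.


For a sum of independent quantities, uc = sqrt(u1^2 + u2^2 + u3^2).
uc = sqrt(0.801^2 + 0.27^2 + 0.91^2)
uc = sqrt(0.641601 + 0.0729 + 0.8281)
uc = 1.242

1.242


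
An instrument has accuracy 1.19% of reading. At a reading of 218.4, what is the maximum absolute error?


Absolute error = (accuracy% / 100) * reading.
Error = (1.19 / 100) * 218.4
Error = 0.0119 * 218.4
Error = 2.599

2.599


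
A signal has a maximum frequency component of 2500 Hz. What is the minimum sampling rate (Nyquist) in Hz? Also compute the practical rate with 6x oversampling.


By Nyquist theorem, fs_min = 2 * fmax.
fs_min = 2 * 2500 = 5000 Hz
Practical rate = 6 * fs_min = 6 * 5000 = 30000 Hz

fs_min = 5000 Hz, fs_practical = 30000 Hz


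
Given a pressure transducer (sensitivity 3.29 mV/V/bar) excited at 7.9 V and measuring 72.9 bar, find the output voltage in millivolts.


Output = sensitivity * Vex * P.
Vout = 3.29 * 7.9 * 72.9
Vout = 25.991 * 72.9
Vout = 1894.74 mV

1894.74 mV


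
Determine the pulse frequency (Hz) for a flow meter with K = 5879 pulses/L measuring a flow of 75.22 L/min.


Frequency = K * Q / 60 (converting L/min to L/s).
f = 5879 * 75.22 / 60
f = 442218.38 / 60
f = 7370.31 Hz

7370.31 Hz


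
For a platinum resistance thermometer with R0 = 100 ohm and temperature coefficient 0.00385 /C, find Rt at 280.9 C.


The RTD equation: Rt = R0 * (1 + alpha * T).
Rt = 100 * (1 + 0.00385 * 280.9)
Rt = 100 * (1 + 1.081465)
Rt = 100 * 2.081465
Rt = 208.146 ohm

208.146 ohm


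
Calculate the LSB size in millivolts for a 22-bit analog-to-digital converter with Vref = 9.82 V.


The resolution (LSB) of an ADC is Vref / 2^n.
LSB = 9.82 / 2^22
LSB = 9.82 / 4194304
LSB = 2.34e-06 V = 0.00234127 mV

0.00234127 mV


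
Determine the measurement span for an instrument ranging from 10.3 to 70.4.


Span = upper range - lower range.
Span = 70.4 - (10.3)
Span = 60.1

60.1


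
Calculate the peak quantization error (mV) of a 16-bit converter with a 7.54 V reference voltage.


The maximum quantization error is +/- LSB/2.
LSB = Vref / 2^n = 7.54 / 65536 = 0.00011505 V
Max error = LSB / 2 = 0.00011505 / 2 = 5.753e-05 V
Max error = 0.0575 mV

0.0575 mV


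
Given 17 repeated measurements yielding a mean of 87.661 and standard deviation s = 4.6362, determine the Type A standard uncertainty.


The standard uncertainty for Type A evaluation is u = s / sqrt(n).
u = 4.6362 / sqrt(17)
u = 4.6362 / 4.1231
u = 1.1244

1.1244


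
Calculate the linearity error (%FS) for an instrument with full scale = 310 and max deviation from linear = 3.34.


Linearity error = (max deviation / full scale) * 100%.
Linearity = (3.34 / 310) * 100
Linearity = 1.077 %FS

1.077 %FS


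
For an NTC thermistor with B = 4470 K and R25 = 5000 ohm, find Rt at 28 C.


NTC thermistor equation: Rt = R25 * exp(B * (1/T - 1/T25)).
T in Kelvin: 301.15 K, T25 = 298.15 K
1/T - 1/T25 = 1/301.15 - 1/298.15 = -3.341e-05
B * (1/T - 1/T25) = 4470 * -3.341e-05 = -0.1494
Rt = 5000 * exp(-0.1494) = 4306.3 ohm

4306.3 ohm


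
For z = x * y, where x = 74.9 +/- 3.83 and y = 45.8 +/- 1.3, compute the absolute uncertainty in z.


For a product z = x*y, the relative uncertainty is:
uz/z = sqrt((ux/x)^2 + (uy/y)^2)
Relative uncertainties: ux/x = 3.83/74.9 = 0.051135
uy/y = 1.3/45.8 = 0.028384
z = 74.9 * 45.8 = 3430.4
uz = 3430.4 * sqrt(0.051135^2 + 0.028384^2) = 200.626

200.626


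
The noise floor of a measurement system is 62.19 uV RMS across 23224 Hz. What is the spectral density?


Noise spectral density = Vrms / sqrt(BW).
NSD = 62.19 / sqrt(23224)
NSD = 62.19 / 152.3942
NSD = 0.4081 uV/sqrt(Hz)

0.4081 uV/sqrt(Hz)
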